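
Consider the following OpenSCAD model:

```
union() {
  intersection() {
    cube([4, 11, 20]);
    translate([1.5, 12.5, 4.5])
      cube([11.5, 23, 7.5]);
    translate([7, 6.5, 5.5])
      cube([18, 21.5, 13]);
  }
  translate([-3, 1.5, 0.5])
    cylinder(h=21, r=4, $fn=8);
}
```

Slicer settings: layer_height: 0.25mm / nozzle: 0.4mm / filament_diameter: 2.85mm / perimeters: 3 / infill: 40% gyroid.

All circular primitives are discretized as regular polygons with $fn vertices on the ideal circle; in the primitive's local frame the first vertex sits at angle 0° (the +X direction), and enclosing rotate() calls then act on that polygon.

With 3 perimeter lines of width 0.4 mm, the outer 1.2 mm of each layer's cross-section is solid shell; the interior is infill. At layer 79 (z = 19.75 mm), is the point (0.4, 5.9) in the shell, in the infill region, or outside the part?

outside

At z = 19.75 mm: the cube is present — its section is the full 4×11 rectangle; the cube at (1.5, 12.5) does not reach this height (z outside [4.5, 12]); the cube at (7, 6.5) does not reach this height (z outside [5.5, 18.5]); Keeping only the common overlap: at least one operand is absent at this height, so nothing remains; the cylinder at (-3, 1.5): section is a regular 8-gon, circumradius r=4; Taking the union: only the r=4 cylinder at (-3, 1.5) is present, so the union is just that shape — 1 connected region. Overall, the cross-section is a single solid region. The nearest boundary edge runs (-0.17, 4.33)→(-3.00, 5.50); distance from the point to it = 1.67 mm. The point is not inside any of the regions above, so it lies outside the cross-section (1.67 mm from the nearest boundary).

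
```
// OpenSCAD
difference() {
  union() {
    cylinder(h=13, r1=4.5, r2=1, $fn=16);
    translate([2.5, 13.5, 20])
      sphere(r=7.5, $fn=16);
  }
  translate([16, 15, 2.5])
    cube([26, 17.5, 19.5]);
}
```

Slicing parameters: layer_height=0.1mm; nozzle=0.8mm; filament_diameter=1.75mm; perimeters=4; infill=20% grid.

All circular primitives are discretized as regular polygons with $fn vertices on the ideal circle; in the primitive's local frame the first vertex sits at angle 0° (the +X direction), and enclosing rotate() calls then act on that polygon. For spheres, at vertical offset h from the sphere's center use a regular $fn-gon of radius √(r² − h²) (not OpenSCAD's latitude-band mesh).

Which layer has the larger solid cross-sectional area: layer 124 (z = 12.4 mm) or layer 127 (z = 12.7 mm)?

layer 127 (z = 12.7 mm)

Layer 124 (z = 12.4): the cone (r1=4.5→r2=1) has section circumradius 1.162 here — a regular 16-gon (area = (16/2)·1.162²·sin(360°/16) = 4.13 mm²); the sphere at (2.5, 13.5) is not intersected at this z (|z−center|=7.600 > r=7.5); Taking the union: only the cone is present, so the union is just that shape — area = 4.13 mm²; the cube at (16, 15) (footprint 26×17.5) is included at this height (area 455.00 mm²); After the difference (first − rest): starting from that combined region (4.13 mm²), the 26×17.5 cube at (16, 15) misses the remaining region (no effect) — area = 4.13 mm². So its area = 4.13 mm². Layer 127 (z = 12.7): the cone (r1=4.5→r2=1) has section circumradius 1.081 here — a regular 16-gon (area = (16/2)·1.081²·sin(360°/16) = 3.58 mm²); the r=7.5 sphere at (2.5, 13.5) contributes a regular 16-gon of circumradius √(7.5²−7.3²) = 1.720 (area = (16/2)·1.720²·sin(360°/16) = 9.06 mm²); Taking the union: the 2 present regions are separate (no shared area or edge), so areas and boundary lengths simply add and each stays a separate island — area = 12.64 mm²; the cube at (16, 15) is present — its section is the full 26×17.5 rectangle (area 455.00 mm²); Subtracting the remaining from the first: starting from the result so far (12.64 mm²), the 26×17.5 cube at (16, 15) misses the remaining region (no effect) — area = 12.64 mm². So its area = 12.64 mm². Layer 127 is larger (12.64 vs 4.13 mm²).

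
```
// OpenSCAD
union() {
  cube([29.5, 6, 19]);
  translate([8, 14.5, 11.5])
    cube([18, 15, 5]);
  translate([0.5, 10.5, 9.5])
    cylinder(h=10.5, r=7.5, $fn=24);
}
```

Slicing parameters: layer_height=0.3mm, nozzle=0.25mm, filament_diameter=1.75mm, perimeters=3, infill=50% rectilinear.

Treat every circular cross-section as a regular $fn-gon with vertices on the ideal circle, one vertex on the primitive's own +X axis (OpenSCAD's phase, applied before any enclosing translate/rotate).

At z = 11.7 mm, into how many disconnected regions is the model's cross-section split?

At z = 11.7 mm: the cube (footprint 29.5×6) is included at this height; the cube at (8, 14.5) (footprint 18×15) is included at this height; the r=7.5 cylinder at (0.5, 10.5) contributes a regular 24-gon of circumradius 7.5; Combining (union): the regions partially overlap (shared area 13.77 mm²), so overlapping operands fuse into one piece — 2 connected regions. The result has 2 disconnected regions.

2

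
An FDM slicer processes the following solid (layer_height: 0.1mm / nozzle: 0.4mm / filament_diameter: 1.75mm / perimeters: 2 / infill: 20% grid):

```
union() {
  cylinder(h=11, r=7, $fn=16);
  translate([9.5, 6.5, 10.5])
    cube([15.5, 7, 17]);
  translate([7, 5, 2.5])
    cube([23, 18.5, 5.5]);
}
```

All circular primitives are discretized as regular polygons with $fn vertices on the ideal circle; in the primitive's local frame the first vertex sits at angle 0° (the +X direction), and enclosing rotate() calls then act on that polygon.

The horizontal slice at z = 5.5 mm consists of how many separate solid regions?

2

At z = 5.5 mm: the r=7 cylinder gives a regular 16-gon of circumradius 7 (constant along its height); the cube at (9.5, 6.5) does not reach this height (z outside [10.5, 27.5]); the 23×18.5 cube at (7, 5) contributes its full rectangle; Merging all regions: the 2 present regions are separate (no shared area or edge), so areas and boundary lengths simply add and each stays a separate island — 2 connected regions. The result has 2 disconnected regions.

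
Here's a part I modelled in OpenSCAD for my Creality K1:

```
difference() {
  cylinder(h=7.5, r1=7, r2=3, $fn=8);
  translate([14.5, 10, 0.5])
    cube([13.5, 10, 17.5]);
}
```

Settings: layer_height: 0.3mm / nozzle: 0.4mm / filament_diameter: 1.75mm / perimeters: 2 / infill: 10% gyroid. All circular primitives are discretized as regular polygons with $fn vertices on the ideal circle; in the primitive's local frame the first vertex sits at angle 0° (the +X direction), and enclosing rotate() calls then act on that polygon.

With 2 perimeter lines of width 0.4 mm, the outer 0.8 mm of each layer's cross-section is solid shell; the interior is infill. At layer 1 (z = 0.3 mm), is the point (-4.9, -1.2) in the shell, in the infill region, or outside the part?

At z = 0.3 mm: the cone: at t=0.040 of its height the radius interpolates to r₁+(r₂−r₁)t = 6.840, giving a regular 8-gon of that circumradius; the cube at (14.5, 10) does not reach this height (z outside [0.5, 18]); Subtracting the remaining from the first: none of the subtracted shapes is present at this height, so the cone is unchanged — 1 connected region. Overall, the cross-section is a single solid region. The nearest boundary edge runs (-6.84, 0.00)→(-4.84, -4.84); distance from the point to it = 1.33 mm. The point is inside the cross-section and 1.33 mm from the nearest boundary — more than the 0.8 mm shell width (2 × 0.4), so it's in the infill interior.

infill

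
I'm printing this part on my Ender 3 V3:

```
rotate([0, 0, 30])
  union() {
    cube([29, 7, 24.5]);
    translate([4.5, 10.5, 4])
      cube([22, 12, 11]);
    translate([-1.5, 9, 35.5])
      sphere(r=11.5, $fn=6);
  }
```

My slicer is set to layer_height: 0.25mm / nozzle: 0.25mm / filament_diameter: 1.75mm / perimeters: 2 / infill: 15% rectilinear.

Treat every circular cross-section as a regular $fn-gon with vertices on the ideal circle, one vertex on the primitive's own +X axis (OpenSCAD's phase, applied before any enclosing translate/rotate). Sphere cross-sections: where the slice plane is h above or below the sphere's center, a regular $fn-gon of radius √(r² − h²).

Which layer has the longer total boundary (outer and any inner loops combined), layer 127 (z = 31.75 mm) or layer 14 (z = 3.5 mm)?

Layer 127 (z = 31.75): the cube does not reach this height (z outside [0, 24.5]); the cube at (4.5, 10.5) is not intersected at this z (z outside [4, 15]); the r=11.5 sphere at (-1.5, 9) slices to a regular 6-gon of circumradius 10.871 (√(r²−h²) with h=3.75 from center) (perimeter = 2·6·10.871·sin(180°/6) = 65.23 mm); Merging all regions: only the r=11.5 sphere at (-1.5, 9) is present, so the union is just that shape — boundary = 65.23 mm; (whole slice rotated 30° about Z — lengths, areas and connectivity unchanged). So its perimeter = 65.23 mm. Layer 14 (z = 3.5): the cube is present — its section is the full 29×7 rectangle (perimeter 72.00 mm); the cube at (4.5, 10.5) is absent (z outside [4, 15]); the sphere at (-1.5, 9) does not reach this height (|z−center|=32.000 > r=11.5); Taking the union: only the 29×7 cube is present, so the union is just that shape — boundary = 72.00 mm; (whole slice rotated 30° about Z — lengths, areas and connectivity unchanged). So its perimeter = 72.00 mm. Layer 14 is larger (72.00 vs 65.23 mm).

layer 14 (z = 3.5 mm)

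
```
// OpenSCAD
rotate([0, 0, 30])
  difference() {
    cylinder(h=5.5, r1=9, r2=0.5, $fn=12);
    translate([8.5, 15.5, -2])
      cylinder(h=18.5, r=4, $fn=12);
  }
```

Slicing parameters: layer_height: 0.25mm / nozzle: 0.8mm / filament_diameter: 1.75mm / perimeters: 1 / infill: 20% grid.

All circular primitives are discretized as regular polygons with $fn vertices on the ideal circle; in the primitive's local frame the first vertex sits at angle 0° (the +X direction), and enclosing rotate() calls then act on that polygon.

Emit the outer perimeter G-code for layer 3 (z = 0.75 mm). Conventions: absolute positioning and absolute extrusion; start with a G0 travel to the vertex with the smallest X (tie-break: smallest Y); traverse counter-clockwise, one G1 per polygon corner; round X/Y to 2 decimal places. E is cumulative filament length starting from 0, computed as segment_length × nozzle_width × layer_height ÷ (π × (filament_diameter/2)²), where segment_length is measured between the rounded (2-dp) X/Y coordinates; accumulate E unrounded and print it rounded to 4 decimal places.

G0 X-7.84 Y0.00 Z0.75
G1 X-6.79 Y-3.92 E0.3374
G1 X-3.92 Y-6.79 E0.6749
G1 X0.00 Y-7.84 E1.0124
G1 X3.92 Y-6.79 E1.3498
G1 X6.79 Y-3.92 E1.6873
G1 X7.84 Y0.00 E2.0247
G1 X6.79 Y3.92 E2.3622
G1 X3.92 Y6.79 E2.6997
G1 X0.00 Y7.84 E3.0371
G1 X-3.92 Y6.79 E3.3745
G1 X-6.79 Y3.92 E3.7120
G1 X-7.84 Y0.00 E4.0495

At z = 0.75 mm: the cone (r1=9→r2=0.5) has section circumradius 7.841 here — a regular 12-gon; the cylinder at (8.5, 15.5): section is a regular 12-gon, circumradius r=4; Taking the first minus the rest: starting from the cone, the r=4 cylinder at (8.5, 15.5) misses the remaining region (no effect) — 1 connected region; (whole slice rotated 30° about Z — lengths, areas and connectivity unchanged). The outline is a single polygon with 12 vertices. Extrusion per mm of travel: 0.8 × 0.25 / (π × 0.875²) = 0.083150. Accumulating E over each segment gives final E = 4.0495.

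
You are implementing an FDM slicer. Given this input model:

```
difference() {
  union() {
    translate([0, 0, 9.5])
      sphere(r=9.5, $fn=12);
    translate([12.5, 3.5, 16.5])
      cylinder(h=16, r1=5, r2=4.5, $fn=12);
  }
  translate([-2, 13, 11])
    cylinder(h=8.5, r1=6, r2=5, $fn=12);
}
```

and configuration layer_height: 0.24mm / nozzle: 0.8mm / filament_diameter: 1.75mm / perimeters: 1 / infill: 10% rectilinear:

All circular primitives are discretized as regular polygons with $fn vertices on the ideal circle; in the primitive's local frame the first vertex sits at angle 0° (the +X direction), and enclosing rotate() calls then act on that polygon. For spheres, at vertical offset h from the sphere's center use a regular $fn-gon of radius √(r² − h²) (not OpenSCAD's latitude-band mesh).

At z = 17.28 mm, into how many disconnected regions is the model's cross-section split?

At z = 17.28 mm: the r=9.5 sphere slices to a regular 12-gon of circumradius 5.452 (√(r²−h²) with h=7.78 from center); the cone at (12.5, 3.5) (r1=5→r2=4.5) has section circumradius 4.976 here — a regular 12-gon; Taking the union: the 2 present regions are separate (no shared area or edge), so areas and boundary lengths simply add and each stays a separate island — 2 connected regions; the cone at (-2, 13) (r1=6→r2=5) has section circumradius 5.261 here — a regular 12-gon; After the difference (first − rest): starting from that combined region, the cone at (-2, 13) misses the remaining region (no effect) — 2 connected regions. The result has 2 disconnected regions.

2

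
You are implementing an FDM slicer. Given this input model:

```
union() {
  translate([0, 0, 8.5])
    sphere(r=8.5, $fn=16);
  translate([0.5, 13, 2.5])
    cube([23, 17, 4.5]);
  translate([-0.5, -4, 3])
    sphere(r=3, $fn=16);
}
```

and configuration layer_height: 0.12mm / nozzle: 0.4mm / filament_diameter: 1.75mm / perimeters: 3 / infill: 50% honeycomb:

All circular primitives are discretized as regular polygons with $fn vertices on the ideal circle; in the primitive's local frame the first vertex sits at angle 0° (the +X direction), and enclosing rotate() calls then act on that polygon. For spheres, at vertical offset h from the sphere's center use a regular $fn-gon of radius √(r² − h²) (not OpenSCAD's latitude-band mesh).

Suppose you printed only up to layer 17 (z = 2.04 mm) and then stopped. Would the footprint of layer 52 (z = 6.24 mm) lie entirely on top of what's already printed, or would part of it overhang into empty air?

Compare the two slices. At z = 2.04: the sphere: section is a regular 16-gon, circumradius = √(r²−h²) = √(8.5²−6.46²) = 5.524 (area = (16/2)·5.524²·sin(360°/16) = 93.43 mm²); the cube at (0.5, 13) is absent (z outside [2.5, 7]); the r=3 sphere at (-0.5, -4) contributes a regular 16-gon of circumradius √(3²−0.96²) = 2.842 (area = (16/2)·2.842²·sin(360°/16) = 24.73 mm²); Taking the union: the regions partially overlap — summed areas 118.16 mm² minus the doubly-counted overlap 18.90 mm² gives 99.27 mm² — area = 99.27 mm². At z = 6.24: the r=8.5 sphere slices to a regular 16-gon of circumradius 8.194 (√(r²−h²) with h=2.26 from center) (area = (16/2)·8.194²·sin(360°/16) = 205.55 mm²); the cube at (0.5, 13) is present — its section is the full 23×17 rectangle (area 391.00 mm²); the sphere at (-0.5, -4) is absent (|z−center|=3.240 > r=3); Combining (union): the 2 present regions are separate (no shared area or edge), so areas and boundary lengths simply add and each stays a separate island — area = 596.55 mm². Checking containment: at z = 6.24 the cross-section extends beyond the z = 2.04 cross-section by about 497.29 mm².

part overhangs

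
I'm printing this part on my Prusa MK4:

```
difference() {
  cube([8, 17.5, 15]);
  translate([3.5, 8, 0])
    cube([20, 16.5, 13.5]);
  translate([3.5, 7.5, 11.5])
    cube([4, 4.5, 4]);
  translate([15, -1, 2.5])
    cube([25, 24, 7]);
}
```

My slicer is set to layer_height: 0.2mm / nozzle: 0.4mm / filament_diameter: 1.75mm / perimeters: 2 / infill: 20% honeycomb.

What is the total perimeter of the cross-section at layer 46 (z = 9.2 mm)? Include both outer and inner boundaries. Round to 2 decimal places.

At z = 9.2 mm: the 8×17.5 cube contributes its full rectangle (perimeter 51.00 mm); the cube at (3.5, 8) (footprint 20×16.5) is included at this height (perimeter 73.00 mm); the cube at (3.5, 7.5) is absent (z outside [11.5, 15.5]); the cube at (15, -1) (footprint 25×24) is included at this height (perimeter 98.00 mm); Subtracting the remaining from the first: starting from the 8×17.5 cube, the 20×16.5 cube at (3.5, 8) partially overlaps it — only the 42.75 mm² overlap (of its 330.00 mm²) is removed, clipping the outline; the 25×24 cube at (15, -1) misses the remaining region (no effect) — boundary = 51.00 mm. Overall, the cross-section is a single solid region. Total boundary length (outer) = 51.00 mm.

51.00 mm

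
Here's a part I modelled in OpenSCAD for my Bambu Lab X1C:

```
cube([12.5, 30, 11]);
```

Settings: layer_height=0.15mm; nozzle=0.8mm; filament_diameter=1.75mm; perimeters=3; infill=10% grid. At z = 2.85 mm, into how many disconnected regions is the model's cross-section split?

At z = 2.85 mm: the 12.5×30 cube contributes its full rectangle. The result has 1 disconnected region.

1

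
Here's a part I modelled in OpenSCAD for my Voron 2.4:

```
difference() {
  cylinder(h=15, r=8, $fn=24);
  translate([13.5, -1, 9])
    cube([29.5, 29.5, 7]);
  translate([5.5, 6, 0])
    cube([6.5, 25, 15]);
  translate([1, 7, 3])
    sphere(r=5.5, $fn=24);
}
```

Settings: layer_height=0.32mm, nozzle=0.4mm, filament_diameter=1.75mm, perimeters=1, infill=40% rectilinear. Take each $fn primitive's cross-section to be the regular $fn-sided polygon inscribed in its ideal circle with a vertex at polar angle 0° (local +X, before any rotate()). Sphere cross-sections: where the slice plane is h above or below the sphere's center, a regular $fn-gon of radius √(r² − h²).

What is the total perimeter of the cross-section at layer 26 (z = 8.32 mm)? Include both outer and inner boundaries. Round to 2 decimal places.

54.07 mm

At z = 8.32 mm: the r=8 cylinder contributes a regular 24-gon of circumradius 8 (perimeter = 2·24·8.000·sin(180°/24) = 50.12 mm); the cube at (13.5, -1) does not reach this height (z outside [9, 16]); the cube at (5.5, 6) (footprint 6.5×25) is included at this height (perimeter 63.00 mm); the r=5.5 sphere at (1, 7) slices to a regular 24-gon of circumradius 1.396 (√(r²−h²) with h=5.32 from center) (perimeter = 2·24·1.396·sin(180°/24) = 8.74 mm); Subtracting the remaining from the first: starting from the r=8 cylinder, the 6.5×25 cube at (5.5, 6) misses the remaining region (no effect); the r=5.5 sphere at (1, 7) partially overlaps it — only the 5.25 mm² overlap (of its 6.05 mm²) is removed, clipping the outline — boundary = 54.07 mm. Overall, the cross-section is a single solid region. Total boundary length (outer) = 54.07 mm.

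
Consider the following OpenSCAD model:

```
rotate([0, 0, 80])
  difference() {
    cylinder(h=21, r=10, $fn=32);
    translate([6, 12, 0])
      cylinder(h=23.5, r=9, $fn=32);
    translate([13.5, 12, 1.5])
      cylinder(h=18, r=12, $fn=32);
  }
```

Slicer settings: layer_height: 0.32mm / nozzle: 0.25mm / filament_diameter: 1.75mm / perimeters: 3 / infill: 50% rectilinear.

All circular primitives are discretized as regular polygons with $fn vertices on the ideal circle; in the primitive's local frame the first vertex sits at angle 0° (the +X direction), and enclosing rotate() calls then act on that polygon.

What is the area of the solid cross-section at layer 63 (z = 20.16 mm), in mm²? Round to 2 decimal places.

At z = 20.16 mm: the cylinder: section is a regular 32-gon, circumradius r=10 (area = (32/2)·10.000²·sin(360°/32) = 312.14 mm²); the r=9 cylinder at (6, 12) contributes a regular 32-gon of circumradius 9 (area = (32/2)·9.000²·sin(360°/32) = 252.84 mm²); the cylinder at (13.5, 12) is absent (z outside [1.5, 19.5]); Subtracting the remaining from the first: starting from the r=10 cylinder (312.14 mm²), the r=9 cylinder at (6, 12) partially overlaps it — only the 50.75 mm² overlap (of its 252.84 mm²) is removed, clipping the outline — area = 261.39 mm²; (rotated 80° about Z; rotation is an isometry so areas/perimeters/island counts are preserved). Overall, the cross-section is a single solid region. Net area = 261.39 mm².

261.39 mm²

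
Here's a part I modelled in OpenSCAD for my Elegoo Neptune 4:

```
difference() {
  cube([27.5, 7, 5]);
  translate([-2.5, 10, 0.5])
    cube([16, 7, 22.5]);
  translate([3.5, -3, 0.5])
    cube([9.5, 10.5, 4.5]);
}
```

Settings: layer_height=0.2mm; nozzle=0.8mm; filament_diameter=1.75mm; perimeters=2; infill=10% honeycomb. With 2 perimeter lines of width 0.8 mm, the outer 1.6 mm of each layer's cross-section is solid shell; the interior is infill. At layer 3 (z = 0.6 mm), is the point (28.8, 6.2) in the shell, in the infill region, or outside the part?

At z = 0.6 mm: the cube is present — its section is the full 27.5×7 rectangle; the cube at (-2.5, 10) (footprint 16×7) is included at this height; the 9.5×10.5 cube at (3.5, -3) contributes its full rectangle; Subtracting the remaining from the first: starting from the 27.5×7 cube, the 16×7 cube at (-2.5, 10) misses the remaining region (no effect); the 9.5×10.5 cube at (3.5, -3) partially overlaps it — only the 66.50 mm² overlap (of its 99.75 mm²) is removed, clipping the outline — 2 connected regions. Overall, the cross-section has 2 separate islands. The nearest boundary edge runs (27.50, 7.00)→(27.50, 0.00); distance from the point to it = 1.30 mm. The point is not inside any of the regions above, so it lies outside the cross-section (1.30 mm from the nearest boundary).

outside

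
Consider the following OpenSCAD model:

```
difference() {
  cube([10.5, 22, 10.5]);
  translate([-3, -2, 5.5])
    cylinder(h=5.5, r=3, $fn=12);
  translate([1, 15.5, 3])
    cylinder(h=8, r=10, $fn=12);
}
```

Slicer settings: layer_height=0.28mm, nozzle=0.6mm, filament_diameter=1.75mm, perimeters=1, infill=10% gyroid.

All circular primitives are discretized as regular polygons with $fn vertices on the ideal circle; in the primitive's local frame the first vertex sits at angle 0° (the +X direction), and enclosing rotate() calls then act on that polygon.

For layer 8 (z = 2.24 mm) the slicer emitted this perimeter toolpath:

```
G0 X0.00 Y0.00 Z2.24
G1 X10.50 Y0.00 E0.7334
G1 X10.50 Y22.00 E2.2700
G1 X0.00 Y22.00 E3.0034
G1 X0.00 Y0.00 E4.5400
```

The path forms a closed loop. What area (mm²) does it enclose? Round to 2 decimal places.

231.00 mm²

Apply the shoelace formula to the sequence of (X, Y) vertices; enclosed area = 231.00 mm².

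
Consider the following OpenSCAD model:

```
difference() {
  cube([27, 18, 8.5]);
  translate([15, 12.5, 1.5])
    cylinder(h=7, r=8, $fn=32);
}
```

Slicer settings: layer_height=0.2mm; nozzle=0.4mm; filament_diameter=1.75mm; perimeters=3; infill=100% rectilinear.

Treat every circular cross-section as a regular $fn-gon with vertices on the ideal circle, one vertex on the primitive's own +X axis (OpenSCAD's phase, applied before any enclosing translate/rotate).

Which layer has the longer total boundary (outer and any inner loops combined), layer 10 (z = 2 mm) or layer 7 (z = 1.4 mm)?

layer 10 (z = 2 mm)

Layer 10 (z = 2): the 27×18 cube contributes its full rectangle (perimeter 90.00 mm); the cylinder at (15, 12.5): section is a regular 32-gon, circumradius r=8 (perimeter = 2·32·8.000·sin(180°/32) = 50.18 mm); Taking the first minus the rest: starting from the 27×18 cube, the r=8 cylinder at (15, 12.5) partially overlaps it — only the 180.03 mm² overlap (of its 199.77 mm²) is removed, clipping the outline — boundary = 115.66 mm. So its perimeter = 115.66 mm. Layer 7 (z = 1.4): the cube (footprint 27×18) is included at this height (perimeter 90.00 mm); the cylinder at (15, 12.5) does not reach this height (z outside [1.5, 8.5]); After the difference (first − rest): none of the subtracted shapes is present at this height, so the 27×18 cube is unchanged — boundary = 90.00 mm. So its perimeter = 90.00 mm. Layer 10 is larger (115.66 vs 90.00 mm).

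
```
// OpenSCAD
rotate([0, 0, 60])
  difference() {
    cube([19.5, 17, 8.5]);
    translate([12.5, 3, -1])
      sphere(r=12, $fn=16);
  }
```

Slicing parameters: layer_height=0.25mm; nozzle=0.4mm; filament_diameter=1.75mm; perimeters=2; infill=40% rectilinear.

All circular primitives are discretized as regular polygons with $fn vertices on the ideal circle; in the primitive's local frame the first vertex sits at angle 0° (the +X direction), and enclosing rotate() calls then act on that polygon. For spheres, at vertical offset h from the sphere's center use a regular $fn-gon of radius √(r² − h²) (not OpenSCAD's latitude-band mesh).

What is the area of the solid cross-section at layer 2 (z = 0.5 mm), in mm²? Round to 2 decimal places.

90.12 mm²

At z = 0.5 mm: the cube (footprint 19.5×17) is included at this height (area 331.50 mm²); the r=12 sphere at (12.5, 3) slices to a regular 16-gon of circumradius 11.906 (√(r²−h²) with h=1.5 from center) (area = (16/2)·11.906²·sin(360°/16) = 433.96 mm²); Taking the first minus the rest: starting from the 19.5×17 cube (331.50 mm²), the r=12 sphere at (12.5, 3) partially overlaps it — only the 241.38 mm² overlap (of its 433.96 mm²) is removed, clipping the outline — area = 90.12 mm²; (rotated 60° about Z; rotation is an isometry so areas/perimeters/island counts are preserved). Overall, the cross-section is a single solid region. Net area = 90.12 mm².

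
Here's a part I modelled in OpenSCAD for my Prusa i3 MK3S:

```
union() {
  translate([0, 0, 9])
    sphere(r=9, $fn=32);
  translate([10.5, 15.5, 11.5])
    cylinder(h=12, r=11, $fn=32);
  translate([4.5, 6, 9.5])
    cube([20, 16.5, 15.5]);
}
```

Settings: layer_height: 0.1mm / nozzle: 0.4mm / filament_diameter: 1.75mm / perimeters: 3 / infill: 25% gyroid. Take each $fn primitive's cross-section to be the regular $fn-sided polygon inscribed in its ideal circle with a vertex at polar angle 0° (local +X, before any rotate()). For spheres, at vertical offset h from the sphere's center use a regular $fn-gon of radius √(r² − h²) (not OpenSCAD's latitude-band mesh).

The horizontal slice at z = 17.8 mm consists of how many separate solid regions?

2

At z = 17.8 mm: the r=9 sphere contributes a regular 32-gon of circumradius √(9²−8.8²) = 1.887; the cylinder at (10.5, 15.5): section is a regular 32-gon, circumradius r=11; the cube at (4.5, 6) is present — its section is the full 20×16.5 rectangle; Merging all regions: the regions partially overlap (shared area 259.09 mm²), so overlapping operands fuse into one piece — 2 connected regions. The result has 2 disconnected regions.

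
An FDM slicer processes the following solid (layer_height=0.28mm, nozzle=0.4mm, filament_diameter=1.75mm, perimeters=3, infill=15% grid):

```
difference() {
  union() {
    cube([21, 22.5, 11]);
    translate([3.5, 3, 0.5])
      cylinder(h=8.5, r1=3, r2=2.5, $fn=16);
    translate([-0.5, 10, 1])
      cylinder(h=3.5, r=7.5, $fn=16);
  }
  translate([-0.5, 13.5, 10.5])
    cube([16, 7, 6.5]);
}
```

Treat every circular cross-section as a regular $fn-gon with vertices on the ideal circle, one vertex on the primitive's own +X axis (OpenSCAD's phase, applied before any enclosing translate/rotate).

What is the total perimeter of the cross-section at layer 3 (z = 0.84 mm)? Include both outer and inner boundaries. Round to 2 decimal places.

At z = 0.84 mm: the 21×22.5 cube contributes its full rectangle (perimeter 87.00 mm); the cone at (3.5, 3) (r1=3→r2=2.5) has section circumradius 2.980 here — a regular 16-gon (perimeter = 2·16·2.980·sin(180°/16) = 18.60 mm); the cylinder at (-0.5, 10) is absent (z outside [1, 4.5]); Merging all regions: the cone at (3.5, 3) lies entirely inside the 21×22.5 cube, so the union is just the 21×22.5 cube — boundary = 87.00 mm; the cube at (-0.5, 13.5) does not reach this height (z outside [10.5, 17]); Taking the first minus the rest: none of the subtracted shapes is present at this height, so the result so far is unchanged — boundary = 87.00 mm. Overall, the cross-section is a single solid region. Total boundary length (outer) = 87.00 mm.

87.00 mm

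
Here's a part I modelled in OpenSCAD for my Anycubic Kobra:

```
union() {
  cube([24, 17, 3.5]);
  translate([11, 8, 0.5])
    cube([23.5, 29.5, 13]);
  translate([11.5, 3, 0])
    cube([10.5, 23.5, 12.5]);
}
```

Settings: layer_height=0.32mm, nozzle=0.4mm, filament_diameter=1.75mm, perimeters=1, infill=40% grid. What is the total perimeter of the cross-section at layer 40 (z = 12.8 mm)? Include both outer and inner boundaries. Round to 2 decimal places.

At z = 12.8 mm: the cube does not reach this height (z outside [0, 3.5]); the cube at (11, 8) is present — its section is the full 23.5×29.5 rectangle (perimeter 106.00 mm); the cube at (11.5, 3) is not intersected at this z (z outside [0, 12.5]); Taking the union: only the 23.5×29.5 cube at (11, 8) is present, so the union is just that shape — boundary = 106.00 mm. Overall, the cross-section is a single solid region. Total boundary length (outer) = 106.00 mm.

106.00 mm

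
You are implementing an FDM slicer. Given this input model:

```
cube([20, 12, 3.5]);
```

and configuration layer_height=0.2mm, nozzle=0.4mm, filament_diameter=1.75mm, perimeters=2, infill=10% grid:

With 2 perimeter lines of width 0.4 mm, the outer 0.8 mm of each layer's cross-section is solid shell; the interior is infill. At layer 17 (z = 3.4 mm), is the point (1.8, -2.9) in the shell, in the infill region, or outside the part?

outside

At z = 3.4 mm: the 20×12 cube contributes its full rectangle. Overall, the cross-section is a single solid region. The nearest boundary edge runs (0.00, 0.00)→(20.00, 0.00); distance from the point to it = 2.90 mm. The point is not inside any of the regions above, so it lies outside the cross-section (2.90 mm from the nearest boundary).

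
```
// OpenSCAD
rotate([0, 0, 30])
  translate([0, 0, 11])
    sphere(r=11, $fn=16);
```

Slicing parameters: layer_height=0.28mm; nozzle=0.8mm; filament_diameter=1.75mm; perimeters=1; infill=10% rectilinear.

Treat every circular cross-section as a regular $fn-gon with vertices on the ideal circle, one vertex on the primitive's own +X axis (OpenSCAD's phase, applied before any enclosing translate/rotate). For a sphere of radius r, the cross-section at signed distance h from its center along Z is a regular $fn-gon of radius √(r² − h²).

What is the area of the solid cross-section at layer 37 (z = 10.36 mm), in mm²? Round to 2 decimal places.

369.18 mm²

At z = 10.36 mm: the r=11 sphere slices to a regular 16-gon of circumradius 10.981 (√(r²−h²) with h=0.64 from center) (area = (16/2)·10.981²·sin(360°/16) = 369.18 mm²); (whole slice rotated 30° about Z — lengths, areas and connectivity unchanged). Overall, the cross-section is a single solid region. Net area = 369.18 mm².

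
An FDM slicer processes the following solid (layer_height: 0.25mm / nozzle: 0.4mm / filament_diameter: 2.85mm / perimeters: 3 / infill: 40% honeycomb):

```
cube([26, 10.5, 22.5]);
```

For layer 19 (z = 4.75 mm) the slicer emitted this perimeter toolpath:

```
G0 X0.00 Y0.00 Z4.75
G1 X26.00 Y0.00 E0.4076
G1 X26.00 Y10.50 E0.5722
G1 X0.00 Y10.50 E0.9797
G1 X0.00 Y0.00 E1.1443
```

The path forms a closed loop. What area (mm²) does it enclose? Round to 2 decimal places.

273.00 mm²

Apply the shoelace formula to the sequence of (X, Y) vertices; enclosed area = 273.00 mm².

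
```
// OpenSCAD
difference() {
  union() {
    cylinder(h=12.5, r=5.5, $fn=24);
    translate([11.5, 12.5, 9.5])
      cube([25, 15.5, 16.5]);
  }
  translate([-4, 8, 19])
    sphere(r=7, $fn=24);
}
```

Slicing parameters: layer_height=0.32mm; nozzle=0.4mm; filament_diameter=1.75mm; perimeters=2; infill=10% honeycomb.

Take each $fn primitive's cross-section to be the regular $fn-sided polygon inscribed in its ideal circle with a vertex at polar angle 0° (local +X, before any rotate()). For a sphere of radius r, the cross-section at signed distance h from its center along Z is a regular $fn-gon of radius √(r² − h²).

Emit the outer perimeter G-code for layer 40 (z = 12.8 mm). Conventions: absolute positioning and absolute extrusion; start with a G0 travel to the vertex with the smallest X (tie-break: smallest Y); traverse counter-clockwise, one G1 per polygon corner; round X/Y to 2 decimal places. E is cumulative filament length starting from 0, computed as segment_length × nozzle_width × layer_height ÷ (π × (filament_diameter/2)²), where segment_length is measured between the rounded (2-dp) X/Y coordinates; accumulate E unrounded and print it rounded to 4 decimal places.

G0 X11.50 Y12.50 Z12.80
G1 X36.50 Y12.50 E1.3304
G1 X36.50 Y28.00 E2.1553
G1 X11.50 Y28.00 E3.4857
G1 X11.50 Y12.50 E4.3105

At z = 12.8 mm: the cylinder does not reach this height (z outside [0, 12.5]); the 25×15.5 cube at (11.5, 12.5) contributes its full rectangle; Merging all regions: only the 25×15.5 cube at (11.5, 12.5) is present, so the union is just that shape — 1 connected region; the sphere at (-4, 8): section is a regular 24-gon, circumradius = √(r²−h²) = √(7²−6.2²) = 3.250; After the difference (first − rest): starting from that combined region, the r=7 sphere at (-4, 8) misses the remaining region (no effect) — 1 connected region. The outline is a single polygon with 4 vertices. Extrusion per mm of travel: 0.4 × 0.32 / (π × 0.875²) = 0.053216. Accumulating E over each segment gives final E = 4.3105.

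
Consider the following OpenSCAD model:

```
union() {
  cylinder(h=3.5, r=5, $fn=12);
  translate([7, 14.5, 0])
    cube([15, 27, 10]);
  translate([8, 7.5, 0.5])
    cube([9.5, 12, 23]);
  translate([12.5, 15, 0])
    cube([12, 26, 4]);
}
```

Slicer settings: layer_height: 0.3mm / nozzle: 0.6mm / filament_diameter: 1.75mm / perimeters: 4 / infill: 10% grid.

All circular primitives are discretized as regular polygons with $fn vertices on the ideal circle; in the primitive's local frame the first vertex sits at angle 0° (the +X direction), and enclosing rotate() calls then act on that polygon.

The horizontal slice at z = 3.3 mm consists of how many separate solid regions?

2

At z = 3.3 mm: the cylinder: section is a regular 12-gon, circumradius r=5; the cube at (7, 14.5) (footprint 15×27) is included at this height; the 9.5×12 cube at (8, 7.5) contributes its full rectangle; the 12×26 cube at (12.5, 15) contributes its full rectangle; Merging all regions: the regions partially overlap (shared area 294.50 mm²), so overlapping operands fuse into one piece — 2 connected regions. The result has 2 disconnected regions.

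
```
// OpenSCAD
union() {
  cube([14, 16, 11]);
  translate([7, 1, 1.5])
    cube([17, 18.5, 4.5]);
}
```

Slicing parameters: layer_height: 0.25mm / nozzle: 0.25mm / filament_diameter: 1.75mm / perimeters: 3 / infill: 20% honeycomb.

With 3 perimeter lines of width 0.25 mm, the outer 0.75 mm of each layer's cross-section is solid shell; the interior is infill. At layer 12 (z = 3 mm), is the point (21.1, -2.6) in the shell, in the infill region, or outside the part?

At z = 3 mm: the 14×16 cube contributes its full rectangle; the 17×18.5 cube at (7, 1) contributes its full rectangle; Combining (union): the regions partially overlap (shared area 105.00 mm²), so overlapping operands fuse into one piece — 1 connected region. Overall, the cross-section is a single solid region. The nearest boundary edge runs (24.00, 1.00)→(14.00, 1.00); distance from the point to it = 3.60 mm. The point is not inside any of the regions above, so it lies outside the cross-section (3.60 mm from the nearest boundary).

outside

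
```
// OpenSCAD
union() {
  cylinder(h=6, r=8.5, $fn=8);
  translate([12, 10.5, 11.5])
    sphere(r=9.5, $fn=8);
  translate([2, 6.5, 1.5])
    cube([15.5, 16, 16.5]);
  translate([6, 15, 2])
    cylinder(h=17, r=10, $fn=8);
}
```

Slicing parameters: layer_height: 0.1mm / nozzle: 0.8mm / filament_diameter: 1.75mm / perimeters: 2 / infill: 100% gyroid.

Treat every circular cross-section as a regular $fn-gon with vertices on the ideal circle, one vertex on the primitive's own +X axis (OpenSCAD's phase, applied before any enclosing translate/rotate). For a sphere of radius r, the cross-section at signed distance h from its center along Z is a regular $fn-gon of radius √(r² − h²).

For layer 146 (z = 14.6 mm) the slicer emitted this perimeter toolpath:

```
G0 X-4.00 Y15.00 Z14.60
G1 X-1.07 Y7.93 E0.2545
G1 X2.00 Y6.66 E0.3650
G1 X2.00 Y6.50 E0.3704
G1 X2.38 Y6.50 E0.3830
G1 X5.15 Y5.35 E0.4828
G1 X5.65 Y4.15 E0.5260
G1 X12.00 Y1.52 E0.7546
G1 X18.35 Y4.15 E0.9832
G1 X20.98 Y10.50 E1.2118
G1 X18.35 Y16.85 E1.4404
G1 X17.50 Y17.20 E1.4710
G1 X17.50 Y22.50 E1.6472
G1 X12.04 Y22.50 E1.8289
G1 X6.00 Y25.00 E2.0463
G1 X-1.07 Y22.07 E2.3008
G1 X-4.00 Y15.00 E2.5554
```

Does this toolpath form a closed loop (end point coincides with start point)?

Start point (G0): (-4.00, 15.00). End point (last G1): the path returns to the start — closed.

yes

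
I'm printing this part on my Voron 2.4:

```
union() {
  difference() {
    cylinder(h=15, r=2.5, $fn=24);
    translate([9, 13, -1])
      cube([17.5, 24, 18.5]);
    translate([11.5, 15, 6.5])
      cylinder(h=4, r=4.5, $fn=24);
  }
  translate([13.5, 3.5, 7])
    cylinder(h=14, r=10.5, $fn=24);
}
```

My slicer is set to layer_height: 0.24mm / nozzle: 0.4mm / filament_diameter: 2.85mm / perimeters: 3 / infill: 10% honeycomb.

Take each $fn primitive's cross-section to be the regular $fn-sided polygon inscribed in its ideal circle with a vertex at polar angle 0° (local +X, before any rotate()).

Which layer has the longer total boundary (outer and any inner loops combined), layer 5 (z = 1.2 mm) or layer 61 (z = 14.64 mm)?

Layer 5 (z = 1.2): the r=2.5 cylinder contributes a regular 24-gon of circumradius 2.5 (perimeter = 2·24·2.500·sin(180°/24) = 15.66 mm); the 17.5×24 cube at (9, 13) contributes its full rectangle (perimeter 83.00 mm); the cylinder at (11.5, 15) does not reach this height (z outside [6.5, 10.5]); Subtracting the remaining from the first: starting from the r=2.5 cylinder, the 17.5×24 cube at (9, 13) misses the remaining region (no effect) — boundary = 15.66 mm; the cylinder at (13.5, 3.5) is not intersected at this z (z outside [7, 21]); Combining (union): only that combined region is present, so the union is just that shape — boundary = 15.66 mm. So its perimeter = 15.66 mm. Layer 61 (z = 14.64): the r=2.5 cylinder contributes a regular 24-gon of circumradius 2.5 (perimeter = 2·24·2.500·sin(180°/24) = 15.66 mm); the 17.5×24 cube at (9, 13) contributes its full rectangle (perimeter 83.00 mm); the cylinder at (11.5, 15) is absent (z outside [6.5, 10.5]); Taking the first minus the rest: starting from the r=2.5 cylinder, the 17.5×24 cube at (9, 13) misses the remaining region (no effect) — boundary = 15.66 mm; the r=10.5 cylinder at (13.5, 3.5) contributes a regular 24-gon of circumradius 10.5 (perimeter = 2·24·10.500·sin(180°/24) = 65.79 mm); Taking the union: the 2 present regions are separate (no shared area or edge), so areas and boundary lengths simply add and each stays a separate island — boundary = 81.45 mm. So its perimeter = 81.45 mm. Layer 61 is larger (81.45 vs 15.66 mm).

layer 61 (z = 14.64 mm)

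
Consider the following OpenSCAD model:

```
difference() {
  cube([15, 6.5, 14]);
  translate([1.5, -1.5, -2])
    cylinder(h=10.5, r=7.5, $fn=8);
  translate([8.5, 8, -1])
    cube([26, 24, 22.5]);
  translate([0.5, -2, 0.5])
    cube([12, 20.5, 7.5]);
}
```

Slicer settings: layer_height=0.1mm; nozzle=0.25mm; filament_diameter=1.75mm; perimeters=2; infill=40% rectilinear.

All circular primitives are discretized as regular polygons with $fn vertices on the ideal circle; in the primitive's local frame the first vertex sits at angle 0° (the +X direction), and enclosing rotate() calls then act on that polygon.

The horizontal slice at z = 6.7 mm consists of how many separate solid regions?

2

At z = 6.7 mm: the 15×6.5 cube contributes its full rectangle; the cylinder at (1.5, -1.5): section is a regular 8-gon, circumradius r=7.5; the 26×24 cube at (8.5, 8) contributes its full rectangle; the cube at (0.5, -2) is present — its section is the full 12×20.5 rectangle; Subtracting the remaining from the first: starting from the 15×6.5 cube, the r=7.5 cylinder at (1.5, -1.5) partially overlaps it — only the 37.52 mm² overlap (of its 159.10 mm²) is removed, clipping the outline; the 26×24 cube at (8.5, 8) misses the remaining region (no effect); the 12×20.5 cube at (0.5, -2) partially overlaps it — only the 43.22 mm² overlap (of its 246.00 mm²) is removed, clipping the outline — 2 connected regions. The result has 2 disconnected regions.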